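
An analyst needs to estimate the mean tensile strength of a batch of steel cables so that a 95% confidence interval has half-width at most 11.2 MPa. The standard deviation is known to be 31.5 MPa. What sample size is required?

n = 31

For a mean, the margin of error is E = z·σ/√n, so n = (zσ/E)².
At 95% confidence, z = 1.960.
n = (1.960 × 31.5 / 11.2)² = 30.39
Round up: n = 31.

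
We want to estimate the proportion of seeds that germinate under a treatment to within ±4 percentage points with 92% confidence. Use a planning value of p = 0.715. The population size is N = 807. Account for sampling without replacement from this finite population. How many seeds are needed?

For a proportion with margin E = 0.04 at 92% confidence, z = 1.751.
n = p̂(1−p̂)(z/E)² = 0.715 × 0.285 × (1.751/0.04)² = 390.48 — call this n₀.
Finite-population correction with N = 807: n = n₀ / (1 + (n₀−1)/N) = 390.48 / 1.483 = 263.30
Round up: n = 264.

264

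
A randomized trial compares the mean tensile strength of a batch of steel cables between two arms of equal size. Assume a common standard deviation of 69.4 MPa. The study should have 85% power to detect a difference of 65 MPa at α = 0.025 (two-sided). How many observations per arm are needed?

25 per group

For two equal groups, n per group = 2·((z_{α/2} + z_β)·σ/δ)².
z_{α/2} = 2.241; z_β = 1.036 (power 85%).
n = 2 × (3.277 × 69.4 / 65)² = 2 × 12.24 = 24.48
Round up: n = 25 per group.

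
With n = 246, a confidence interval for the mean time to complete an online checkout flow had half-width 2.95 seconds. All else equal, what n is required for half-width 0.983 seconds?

n = 2216

Margin of error scales as 1/√n, so n₂ = n₁·(E₁/E₂)².
n₂ = 246 × (2.95/0.983)² = 246 × 9.006 = 2215.48
Round up: n₂ = 2216.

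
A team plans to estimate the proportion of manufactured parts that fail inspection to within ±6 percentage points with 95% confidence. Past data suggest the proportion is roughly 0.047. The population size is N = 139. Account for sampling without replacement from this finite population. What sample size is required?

For a proportion with margin E = 0.06 at 95% confidence, z = 1.960.
n = p̂(1−p̂)(z/E)² = 0.047 × 0.953 × (1.960/0.06)² = 47.80 — call this n₀.
Finite-population correction with N = 139: n = n₀ / (1 + (n₀−1)/N) = 47.80 / 1.337 = 35.75
Round up: n = 36.

36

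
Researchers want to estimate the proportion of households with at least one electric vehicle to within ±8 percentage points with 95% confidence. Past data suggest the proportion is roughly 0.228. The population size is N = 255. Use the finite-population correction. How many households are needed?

For a proportion with margin E = 0.08 at 95% confidence, z = 1.960.
n = p̂(1−p̂)(z/E)² = 0.228 × 0.772 × (1.960/0.08)² = 105.65 — call this n₀.
Finite-population correction with N = 255: n = n₀ / (1 + (n₀−1)/N) = 105.65 / 1.41 = 74.93
Round up: n = 75.

75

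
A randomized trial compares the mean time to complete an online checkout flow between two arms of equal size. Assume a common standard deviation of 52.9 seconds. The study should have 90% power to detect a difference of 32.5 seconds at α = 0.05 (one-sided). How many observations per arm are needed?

For two equal groups, n per group = 2·((z_α + z_β)·σ/δ)².
z_α = 1.645; z_β = 1.282 (power 90%).
n = 2 × (2.927 × 52.9 / 32.5)² = 2 × 22.70 = 45.40
Round up: n = 46 per group.

46 per group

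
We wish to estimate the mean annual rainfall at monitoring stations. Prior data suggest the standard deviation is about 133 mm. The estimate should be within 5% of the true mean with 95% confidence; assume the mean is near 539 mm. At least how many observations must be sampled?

n = 94

For a mean, the margin of error is E = z·σ/√n, so n = (zσ/E)².
At 95% confidence, z = 1.960.
E = 5% of 539 = 26.95 mm.
n = (1.960 × 133 / 26.95)² = 93.56
Round up: n = 94.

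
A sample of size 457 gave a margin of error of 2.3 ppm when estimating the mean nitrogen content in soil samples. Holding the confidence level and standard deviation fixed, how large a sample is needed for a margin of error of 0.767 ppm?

Margin of error scales as 1/√n, so n₂ = n₁·(E₁/E₂)².
n₂ = 457 × (2.3/0.767)² = 457 × 8.992 = 4109.34
Round up: n₂ = 4110.

4110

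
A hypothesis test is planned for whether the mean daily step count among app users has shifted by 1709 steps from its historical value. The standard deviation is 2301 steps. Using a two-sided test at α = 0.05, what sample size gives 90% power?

n = 20

For a one-sample z-test, n = ((z_{α/2} + z_β)·σ/δ)².
z_{α/2} = 1.960 (two-sided α = 0.05); z_β = 1.282 (power 90% → β = 0.1).
n = (3.242 × 2301 / 1709)² = 19.05
Round up: n = 20.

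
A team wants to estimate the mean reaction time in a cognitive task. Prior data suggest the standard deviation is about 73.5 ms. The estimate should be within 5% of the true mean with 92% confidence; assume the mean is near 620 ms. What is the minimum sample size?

For a mean, the margin of error is E = z·σ/√n, so n = (zσ/E)².
At 92% confidence, z = 1.751.
E = 5% of 620 = 31 ms.
n = (1.751 × 73.5 / 31)² = 17.24
Round up: n = 18.

n = 18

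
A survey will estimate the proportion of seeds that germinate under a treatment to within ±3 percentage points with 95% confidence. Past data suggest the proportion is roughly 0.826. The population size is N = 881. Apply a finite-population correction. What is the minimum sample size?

For a proportion with margin E = 0.03 at 95% confidence, z = 1.960.
n = p̂(1−p̂)(z/E)² = 0.826 × 0.174 × (1.960/0.03)² = 613.48 — call this n₀.
Finite-population correction with N = 881: n = n₀ / (1 + (n₀−1)/N) = 613.48 / 1.695 = 361.94
Round up: n = 362.

362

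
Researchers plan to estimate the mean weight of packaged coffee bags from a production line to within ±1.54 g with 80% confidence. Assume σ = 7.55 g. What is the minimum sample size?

For a mean, the margin of error is E = z·σ/√n, so n = (zσ/E)².
At 80% confidence, z = 1.282.
n = (1.282 × 7.55 / 1.54)² = 39.50
Round up: n = 40.

n = 40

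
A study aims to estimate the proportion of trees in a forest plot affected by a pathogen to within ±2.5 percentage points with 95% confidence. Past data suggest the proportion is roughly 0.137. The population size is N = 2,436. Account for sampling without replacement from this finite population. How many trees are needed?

For a proportion with margin E = 0.025 at 95% confidence, z = 1.960.
n = p̂(1−p̂)(z/E)² = 0.137 × 0.863 × (1.960/0.025)² = 726.71 — call this n₀.
Finite-population correction with N = 2,436: n = n₀ / (1 + (n₀−1)/N) = 726.71 / 1.298 = 559.87
Round up: n = 560.

560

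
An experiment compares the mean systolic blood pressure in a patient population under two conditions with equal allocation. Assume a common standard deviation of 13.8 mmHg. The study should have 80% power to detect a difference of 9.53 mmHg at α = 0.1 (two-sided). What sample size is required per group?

For two equal groups, n per group = 2·((z_{α/2} + z_β)·σ/δ)².
z_{α/2} = 1.645; z_β = 0.842 (power 80%).
n = 2 × (2.487 × 13.8 / 9.53)² = 2 × 12.97 = 25.94
Round up: n = 26 per group.

26 per group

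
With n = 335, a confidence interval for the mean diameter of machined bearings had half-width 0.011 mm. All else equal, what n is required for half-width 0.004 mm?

Margin of error scales as 1/√n, so n₂ = n₁·(E₁/E₂)².
n₂ = 335 × (0.011/0.004)² = 335 × 7.562 = 2533.27
Round up: n₂ = 2534.

2534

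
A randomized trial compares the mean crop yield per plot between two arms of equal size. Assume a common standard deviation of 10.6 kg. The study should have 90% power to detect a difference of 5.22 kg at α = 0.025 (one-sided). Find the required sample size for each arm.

87 per group

For two equal groups, n per group = 2·((z_α + z_β)·σ/δ)².
z_α = 1.960; z_β = 1.282 (power 90%).
n = 2 × (3.242 × 10.6 / 5.22)² = 2 × 43.34 = 86.68
Round up: n = 87 per group.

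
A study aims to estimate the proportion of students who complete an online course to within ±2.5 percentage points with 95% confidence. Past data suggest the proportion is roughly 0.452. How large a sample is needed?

For a proportion with margin E = 0.025 at 95% confidence, z = 1.960.
n = p̂(1−p̂)(z/E)² = 0.452 × 0.548 × (1.960/0.025)² = 1522.48
Round up: n = 1523.

n = 1523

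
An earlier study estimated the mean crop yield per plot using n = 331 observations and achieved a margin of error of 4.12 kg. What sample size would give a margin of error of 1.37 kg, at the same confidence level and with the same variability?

n = 2994

Margin of error scales as 1/√n, so n₂ = n₁·(E₁/E₂)².
n₂ = 331 × (4.12/1.37)² = 331 × 9.044 = 2993.56
Round up: n₂ = 2994.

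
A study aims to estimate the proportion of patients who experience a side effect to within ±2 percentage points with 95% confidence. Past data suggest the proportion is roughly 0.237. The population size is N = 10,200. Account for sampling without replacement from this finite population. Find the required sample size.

1485

For a proportion with margin E = 0.02 at 95% confidence, z = 1.960.
n = p̂(1−p̂)(z/E)² = 0.237 × 0.763 × (1.960/0.02)² = 1736.70 — call this n₀.
Finite-population correction with N = 10,200: n = n₀ / (1 + (n₀−1)/N) = 1736.70 / 1.17 = 1484.36
Round up: n = 1485.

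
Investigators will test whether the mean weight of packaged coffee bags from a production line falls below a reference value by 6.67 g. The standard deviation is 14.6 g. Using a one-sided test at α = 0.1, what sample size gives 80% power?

For a one-sample z-test, n = ((z_α + z_β)·σ/δ)².
z_α = 1.282 (one-sided α = 0.1); z_β = 0.842 (power 80% → β = 0.2).
n = (2.124 × 14.6 / 6.67)² = 21.62
Round up: n = 22.

n = 22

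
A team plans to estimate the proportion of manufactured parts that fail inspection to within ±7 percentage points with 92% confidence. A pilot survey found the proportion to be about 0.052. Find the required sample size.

31

For a proportion with margin E = 0.07 at 92% confidence, z = 1.751.
n = p̂(1−p̂)(z/E)² = 0.052 × 0.948 × (1.751/0.07)² = 30.85
Round up: n = 31.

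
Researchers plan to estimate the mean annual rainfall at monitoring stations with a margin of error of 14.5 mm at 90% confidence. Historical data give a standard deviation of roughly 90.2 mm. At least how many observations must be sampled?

For a mean, the margin of error is E = z·σ/√n, so n = (zσ/E)².
At 90% confidence, z = 1.645.
n = (1.645 × 90.2 / 14.5)² = 104.71
Round up: n = 105.

105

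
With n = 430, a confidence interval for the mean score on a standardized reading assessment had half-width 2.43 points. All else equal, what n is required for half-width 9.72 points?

27

Margin of error scales as 1/√n, so n₂ = n₁·(E₁/E₂)².
n₂ = 430 × (2.43/9.72)² = 430 × 0.0625 = 26.88
Round up: n₂ = 27.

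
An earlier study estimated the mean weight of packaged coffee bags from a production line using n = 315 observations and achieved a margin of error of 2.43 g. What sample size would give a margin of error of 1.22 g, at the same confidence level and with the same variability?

Margin of error scales as 1/√n, so n₂ = n₁·(E₁/E₂)².
n₂ = 315 × (2.43/1.22)² = 315 × 3.967 = 1249.61
Round up: n₂ = 1250.

1250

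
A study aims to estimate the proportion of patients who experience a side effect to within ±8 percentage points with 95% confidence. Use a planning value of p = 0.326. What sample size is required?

132

For a proportion with margin E = 0.08 at 95% confidence, z = 1.960.
n = p̂(1−p̂)(z/E)² = 0.326 × 0.674 × (1.960/0.08)² = 131.89
Round up: n = 132.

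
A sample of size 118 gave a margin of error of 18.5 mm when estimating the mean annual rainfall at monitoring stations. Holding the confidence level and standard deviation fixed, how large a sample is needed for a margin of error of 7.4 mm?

738

Margin of error scales as 1/√n, so n₂ = n₁·(E₁/E₂)².
n₂ = 118 × (18.5/7.4)² = 118 × 6.25 = 737.50
Round up: n₂ = 738.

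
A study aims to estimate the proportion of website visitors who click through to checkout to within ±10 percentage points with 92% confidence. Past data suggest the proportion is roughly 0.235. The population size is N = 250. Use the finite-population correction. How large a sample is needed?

n = 46

For a proportion with margin E = 0.1 at 92% confidence, z = 1.751.
n = p̂(1−p̂)(z/E)² = 0.235 × 0.765 × (1.751/0.1)² = 55.12 — call this n₀.
Finite-population correction with N = 250: n = n₀ / (1 + (n₀−1)/N) = 55.12 / 1.216 = 45.33
Round up: n = 46.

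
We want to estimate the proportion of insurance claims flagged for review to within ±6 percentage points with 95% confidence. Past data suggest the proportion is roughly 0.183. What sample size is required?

160

For a proportion with margin E = 0.06 at 95% confidence, z = 1.960.
n = p̂(1−p̂)(z/E)² = 0.183 × 0.817 × (1.960/0.06)² = 159.54
Round up: n = 160.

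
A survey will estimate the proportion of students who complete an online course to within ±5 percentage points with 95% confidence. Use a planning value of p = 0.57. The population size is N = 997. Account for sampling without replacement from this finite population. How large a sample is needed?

For a proportion with margin E = 0.05 at 95% confidence, z = 1.960.
n = p̂(1−p̂)(z/E)² = 0.57 × 0.43 × (1.960/0.05)² = 376.63 — call this n₀.
Finite-population correction with N = 997: n = n₀ / (1 + (n₀−1)/N) = 376.63 / 1.377 = 273.51
Round up: n = 274.

274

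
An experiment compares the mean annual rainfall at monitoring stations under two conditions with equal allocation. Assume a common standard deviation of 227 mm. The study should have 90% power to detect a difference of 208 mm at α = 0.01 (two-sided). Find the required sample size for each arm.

For two equal groups, n per group = 2·((z_{α/2} + z_β)·σ/δ)².
z_{α/2} = 2.576; z_β = 1.282 (power 90%).
n = 2 × (3.858 × 227 / 208)² = 2 × 17.73 = 35.46
Round up: n = 36 per group.

36 per group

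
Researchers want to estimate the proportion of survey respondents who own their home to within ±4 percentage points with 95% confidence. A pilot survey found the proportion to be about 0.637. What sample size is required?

For a proportion with margin E = 0.04 at 95% confidence, z = 1.960.
n = p̂(1−p̂)(z/E)² = 0.637 × 0.363 × (1.960/0.04)² = 555.19
Round up: n = 556.

556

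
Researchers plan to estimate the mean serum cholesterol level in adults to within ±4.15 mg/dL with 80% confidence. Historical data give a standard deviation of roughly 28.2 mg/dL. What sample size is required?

For a mean, the margin of error is E = z·σ/√n, so n = (zσ/E)².
At 80% confidence, z = 1.282.
n = (1.282 × 28.2 / 4.15)² = 75.89
Round up: n = 76.

n = 76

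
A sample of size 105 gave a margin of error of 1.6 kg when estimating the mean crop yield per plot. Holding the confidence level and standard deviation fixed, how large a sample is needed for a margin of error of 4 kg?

Margin of error scales as 1/√n, so n₂ = n₁·(E₁/E₂)².
n₂ = 105 × (1.6/4)² = 105 × 0.16 = 16.80
Round up: n₂ = 17.

17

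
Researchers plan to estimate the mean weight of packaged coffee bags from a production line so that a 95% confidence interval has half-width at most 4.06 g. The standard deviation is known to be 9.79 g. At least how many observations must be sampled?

23

For a mean, the margin of error is E = z·σ/√n, so n = (zσ/E)².
At 95% confidence, z = 1.960.
n = (1.960 × 9.79 / 4.06)² = 22.34
Round up: n = 23.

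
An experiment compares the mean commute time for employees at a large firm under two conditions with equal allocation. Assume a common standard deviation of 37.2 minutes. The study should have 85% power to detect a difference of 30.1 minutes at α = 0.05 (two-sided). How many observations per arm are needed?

For two equal groups, n per group = 2·((z_{α/2} + z_β)·σ/δ)².
z_{α/2} = 1.960; z_β = 1.036 (power 85%).
n = 2 × (2.996 × 37.2 / 30.1)² = 2 × 13.71 = 27.42
Round up: n = 28 per group.

28 per group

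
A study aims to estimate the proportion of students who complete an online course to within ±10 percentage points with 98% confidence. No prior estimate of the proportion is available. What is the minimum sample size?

n = 136

For a proportion with margin E = 0.1 at 98% confidence, z = 2.326.
With no prior estimate, use p = 0.5, which maximizes p(1−p) at 0.25.
n = 0.25 × (z/E)² = 0.25 × (2.326/0.1)² = 135.26
Round up: n = 136.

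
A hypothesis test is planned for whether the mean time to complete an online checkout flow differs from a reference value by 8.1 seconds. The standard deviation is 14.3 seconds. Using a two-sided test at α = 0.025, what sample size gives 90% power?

For a one-sample z-test, n = ((z_{α/2} + z_β)·σ/δ)².
z_{α/2} = 2.241 (two-sided α = 0.025); z_β = 1.282 (power 90% → β = 0.1).
n = (3.523 × 14.3 / 8.1)² = 38.68
Round up: n = 39.

n = 39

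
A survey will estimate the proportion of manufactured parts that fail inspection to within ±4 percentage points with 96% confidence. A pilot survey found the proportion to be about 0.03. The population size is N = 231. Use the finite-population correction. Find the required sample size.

58

For a proportion with margin E = 0.04 at 96% confidence, z = 2.054.
n = p̂(1−p̂)(z/E)² = 0.03 × 0.97 × (2.054/0.04)² = 76.73 — call this n₀.
Finite-population correction with N = 231: n = n₀ / (1 + (n₀−1)/N) = 76.73 / 1.328 = 57.78
Round up: n = 58.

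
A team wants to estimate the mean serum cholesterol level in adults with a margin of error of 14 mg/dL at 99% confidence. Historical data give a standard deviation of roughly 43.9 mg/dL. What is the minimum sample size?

n = 66

For a mean, the margin of error is E = z·σ/√n, so n = (zσ/E)².
At 99% confidence, z = 2.576.
n = (2.576 × 43.9 / 14)² = 65.25
Round up: n = 66.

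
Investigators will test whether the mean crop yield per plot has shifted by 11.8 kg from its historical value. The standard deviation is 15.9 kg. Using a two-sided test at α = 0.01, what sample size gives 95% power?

For a one-sample z-test, n = ((z_{α/2} + z_β)·σ/δ)².
z_{α/2} = 2.576 (two-sided α = 0.01); z_β = 1.645 (power 95% → β = 0.05).
n = (4.221 × 15.9 / 11.8)² = 32.35
Round up: n = 33.

n = 33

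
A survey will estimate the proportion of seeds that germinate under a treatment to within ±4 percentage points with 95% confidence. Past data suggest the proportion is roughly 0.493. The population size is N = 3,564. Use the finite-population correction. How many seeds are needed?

514

For a proportion with margin E = 0.04 at 95% confidence, z = 1.960.
n = p̂(1−p̂)(z/E)² = 0.493 × 0.507 × (1.960/0.04)² = 600.13 — call this n₀.
Finite-population correction with N = 3,564: n = n₀ / (1 + (n₀−1)/N) = 600.13 / 1.168 = 513.81
Round up: n = 514.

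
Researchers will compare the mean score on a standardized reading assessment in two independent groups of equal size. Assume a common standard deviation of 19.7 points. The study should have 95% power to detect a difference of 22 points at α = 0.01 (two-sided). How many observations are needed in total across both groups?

58 total

For two equal groups, n per group = 2·((z_{α/2} + z_β)·σ/δ)².
z_{α/2} = 2.576; z_β = 1.645 (power 95%).
n = 2 × (4.221 × 19.7 / 22)² = 2 × 14.29 = 28.58
Round up: n = 29 per group.
Total across both groups: 2 × 29 = 58.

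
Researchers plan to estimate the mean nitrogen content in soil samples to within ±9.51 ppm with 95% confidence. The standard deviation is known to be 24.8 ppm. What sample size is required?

For a mean, the margin of error is E = z·σ/√n, so n = (zσ/E)².
At 95% confidence, z = 1.960.
n = (1.960 × 24.8 / 9.51)² = 26.12
Round up: n = 27.

27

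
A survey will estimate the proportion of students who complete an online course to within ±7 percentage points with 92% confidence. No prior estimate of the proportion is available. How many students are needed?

157

For a proportion with margin E = 0.07 at 92% confidence, z = 1.751.
With no prior estimate, use p = 0.5, which maximizes p(1−p) at 0.25.
n = 0.25 × (z/E)² = 0.25 × (1.751/0.07)² = 156.43
Round up: n = 157.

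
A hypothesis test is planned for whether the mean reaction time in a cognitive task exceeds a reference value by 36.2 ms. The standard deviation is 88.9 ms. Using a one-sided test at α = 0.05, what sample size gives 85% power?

For a one-sample z-test, n = ((z_α + z_β)·σ/δ)².
z_α = 1.645 (one-sided α = 0.05); z_β = 1.036 (power 85% → β = 0.15).
n = (2.681 × 88.9 / 36.2)² = 43.35
Round up: n = 44.

44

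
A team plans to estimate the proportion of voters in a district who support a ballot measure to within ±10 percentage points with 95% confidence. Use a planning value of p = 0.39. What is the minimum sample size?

92

For a proportion with margin E = 0.1 at 95% confidence, z = 1.960.
n = p̂(1−p̂)(z/E)² = 0.39 × 0.61 × (1.960/0.1)² = 91.39
Round up: n = 92.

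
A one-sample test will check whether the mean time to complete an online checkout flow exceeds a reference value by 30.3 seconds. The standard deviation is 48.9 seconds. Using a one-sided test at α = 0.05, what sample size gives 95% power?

For a one-sample z-test, n = ((z_α + z_β)·σ/δ)².
z_α = 1.645 (one-sided α = 0.05); z_β = 1.645 (power 95% → β = 0.05).
n = (3.290 × 48.9 / 30.3)² = 28.19
Round up: n = 29.

29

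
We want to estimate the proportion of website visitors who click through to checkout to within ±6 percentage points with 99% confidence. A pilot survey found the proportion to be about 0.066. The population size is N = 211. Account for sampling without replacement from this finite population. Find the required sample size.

For a proportion with margin E = 0.06 at 99% confidence, z = 2.576.
n = p̂(1−p̂)(z/E)² = 0.066 × 0.934 × (2.576/0.06)² = 113.63 — call this n₀.
Finite-population correction with N = 211: n = n₀ / (1 + (n₀−1)/N) = 113.63 / 1.534 = 74.07
Round up: n = 75.

75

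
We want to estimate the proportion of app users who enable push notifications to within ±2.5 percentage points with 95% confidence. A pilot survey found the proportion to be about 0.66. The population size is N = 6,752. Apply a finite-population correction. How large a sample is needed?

1146

For a proportion with margin E = 0.025 at 95% confidence, z = 1.960.
n = p̂(1−p̂)(z/E)² = 0.66 × 0.34 × (1.960/0.025)² = 1379.29 — call this n₀.
Finite-population correction with N = 6,752: n = n₀ / (1 + (n₀−1)/N) = 1379.29 / 1.204 = 1145.59
Round up: n = 1146.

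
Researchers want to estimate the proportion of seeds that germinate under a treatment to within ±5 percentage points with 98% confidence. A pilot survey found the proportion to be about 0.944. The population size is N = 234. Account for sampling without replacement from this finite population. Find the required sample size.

78

For a proportion with margin E = 0.05 at 98% confidence, z = 2.326.
n = p̂(1−p̂)(z/E)² = 0.944 × 0.056 × (2.326/0.05)² = 114.40 — call this n₀.
Finite-population correction with N = 234: n = n₀ / (1 + (n₀−1)/N) = 114.40 / 1.485 = 77.04
Round up: n = 78.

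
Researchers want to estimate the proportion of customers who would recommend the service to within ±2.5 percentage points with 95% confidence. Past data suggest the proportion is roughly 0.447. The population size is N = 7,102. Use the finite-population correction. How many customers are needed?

For a proportion with margin E = 0.025 at 95% confidence, z = 1.960.
n = p̂(1−p̂)(z/E)² = 0.447 × 0.553 × (1.960/0.025)² = 1519.37 — call this n₀.
Finite-population correction with N = 7,102: n = n₀ / (1 + (n₀−1)/N) = 1519.37 / 1.214 = 1251.54
Round up: n = 1252.

1252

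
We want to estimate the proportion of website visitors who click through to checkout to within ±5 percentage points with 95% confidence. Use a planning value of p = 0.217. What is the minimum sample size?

262

For a proportion with margin E = 0.05 at 95% confidence, z = 1.960.
n = p̂(1−p̂)(z/E)² = 0.217 × 0.783 × (1.960/0.05)² = 261.09
Round up: n = 262.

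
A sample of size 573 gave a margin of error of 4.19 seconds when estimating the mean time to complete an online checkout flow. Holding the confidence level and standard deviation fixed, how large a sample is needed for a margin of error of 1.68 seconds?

Margin of error scales as 1/√n, so n₂ = n₁·(E₁/E₂)².
n₂ = 573 × (4.19/1.68)² = 573 × 6.22 = 3564.06
Round up: n₂ = 3565.

3565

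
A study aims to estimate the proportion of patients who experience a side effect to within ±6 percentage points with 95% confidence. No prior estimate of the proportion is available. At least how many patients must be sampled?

For a proportion with margin E = 0.06 at 95% confidence, z = 1.960.
With no prior estimate, use p = 0.5, which maximizes p(1−p) at 0.25.
n = 0.25 × (z/E)² = 0.25 × (1.960/0.06)² = 266.78
Round up: n = 267.

267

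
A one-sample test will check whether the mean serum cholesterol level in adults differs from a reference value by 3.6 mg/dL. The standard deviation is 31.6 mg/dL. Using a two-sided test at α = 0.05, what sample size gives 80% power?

605

For a one-sample z-test, n = ((z_{α/2} + z_β)·σ/δ)².
z_{α/2} = 1.960 (two-sided α = 0.05); z_β = 0.842 (power 80% → β = 0.2).
n = (2.802 × 31.6 / 3.6)² = 604.93
Round up: n = 605.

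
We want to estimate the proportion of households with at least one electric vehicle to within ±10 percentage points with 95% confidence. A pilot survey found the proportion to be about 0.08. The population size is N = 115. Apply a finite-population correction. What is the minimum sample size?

For a proportion with margin E = 0.1 at 95% confidence, z = 1.960.
n = p̂(1−p̂)(z/E)² = 0.08 × 0.92 × (1.960/0.1)² = 28.27 — call this n₀.
Finite-population correction with N = 115: n = n₀ / (1 + (n₀−1)/N) = 28.27 / 1.237 = 22.85
Round up: n = 23.

23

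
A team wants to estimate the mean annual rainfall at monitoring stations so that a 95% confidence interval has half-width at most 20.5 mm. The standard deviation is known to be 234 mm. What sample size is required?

501

For a mean, the margin of error is E = z·σ/√n, so n = (zσ/E)².
At 95% confidence, z = 1.960.
n = (1.960 × 234 / 20.5)² = 500.54
Round up: n = 501.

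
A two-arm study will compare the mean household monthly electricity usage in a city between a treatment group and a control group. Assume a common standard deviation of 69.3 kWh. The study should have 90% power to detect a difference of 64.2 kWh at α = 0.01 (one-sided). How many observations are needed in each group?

For two equal groups, n per group = 2·((z_α + z_β)·σ/δ)².
z_α = 2.326; z_β = 1.282 (power 90%).
n = 2 × (3.608 × 69.3 / 64.2)² = 2 × 15.17 = 30.34
Round up: n = 31 per group.

31 per group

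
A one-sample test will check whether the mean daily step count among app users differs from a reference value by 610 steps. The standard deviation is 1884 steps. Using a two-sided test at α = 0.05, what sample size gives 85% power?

86

For a one-sample z-test, n = ((z_{α/2} + z_β)·σ/δ)².
z_{α/2} = 1.960 (two-sided α = 0.05); z_β = 1.036 (power 85% → β = 0.15).
n = (2.996 × 1884 / 610)² = 85.62
Round up: n = 86.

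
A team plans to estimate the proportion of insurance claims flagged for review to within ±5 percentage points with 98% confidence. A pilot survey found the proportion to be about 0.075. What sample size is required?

151

For a proportion with margin E = 0.05 at 98% confidence, z = 2.326.
n = p̂(1−p̂)(z/E)² = 0.075 × 0.925 × (2.326/0.05)² = 150.14
Round up: n = 151.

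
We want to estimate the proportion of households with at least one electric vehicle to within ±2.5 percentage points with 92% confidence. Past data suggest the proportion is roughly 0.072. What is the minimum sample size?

328

For a proportion with margin E = 0.025 at 92% confidence, z = 1.751.
n = p̂(1−p̂)(z/E)² = 0.072 × 0.928 × (1.751/0.025)² = 327.77
Round up: n = 328.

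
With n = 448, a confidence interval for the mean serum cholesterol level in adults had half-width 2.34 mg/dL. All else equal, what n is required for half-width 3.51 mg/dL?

n = 200

Margin of error scales as 1/√n, so n₂ = n₁·(E₁/E₂)².
n₂ = 448 × (2.34/3.51)² = 448 × 0.4444 = 199.09
Round up: n₂ = 200.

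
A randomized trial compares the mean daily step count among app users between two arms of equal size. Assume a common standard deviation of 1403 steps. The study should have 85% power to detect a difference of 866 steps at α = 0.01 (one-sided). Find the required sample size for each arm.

For two equal groups, n per group = 2·((z_α + z_β)·σ/δ)².
z_α = 2.326; z_β = 1.036 (power 85%).
n = 2 × (3.362 × 1403 / 866)² = 2 × 29.67 = 59.34
Round up: n = 60 per group.

60 per group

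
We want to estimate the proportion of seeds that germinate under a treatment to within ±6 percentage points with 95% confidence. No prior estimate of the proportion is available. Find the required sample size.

n = 267

For a proportion with margin E = 0.06 at 95% confidence, z = 1.960.
With no prior estimate, use p = 0.5, which maximizes p(1−p) at 0.25.
n = 0.25 × (z/E)² = 0.25 × (1.960/0.06)² = 266.78
Round up: n = 267.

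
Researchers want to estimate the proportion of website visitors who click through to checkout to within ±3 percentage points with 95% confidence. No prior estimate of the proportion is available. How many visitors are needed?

For a proportion with margin E = 0.03 at 95% confidence, z = 1.960.
With no prior estimate, use p = 0.5, which maximizes p(1−p) at 0.25.
n = 0.25 × (z/E)² = 0.25 × (1.960/0.03)² = 1067.11
Round up: n = 1068.

1068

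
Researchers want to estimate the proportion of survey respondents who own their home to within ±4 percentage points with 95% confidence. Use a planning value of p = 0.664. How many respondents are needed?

n = 536

For a proportion with margin E = 0.04 at 95% confidence, z = 1.960.
n = p̂(1−p̂)(z/E)² = 0.664 × 0.336 × (1.960/0.04)² = 535.67
Round up: n = 536.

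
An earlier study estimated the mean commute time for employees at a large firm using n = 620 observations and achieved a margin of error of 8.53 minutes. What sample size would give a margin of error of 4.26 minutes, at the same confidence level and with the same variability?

Margin of error scales as 1/√n, so n₂ = n₁·(E₁/E₂)².
n₂ = 620 × (8.53/4.26)² = 620 × 4.009 = 2485.58
Round up: n₂ = 2486.

n = 2486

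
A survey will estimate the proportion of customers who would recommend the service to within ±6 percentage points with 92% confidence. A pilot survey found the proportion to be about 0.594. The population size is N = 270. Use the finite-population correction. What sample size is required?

117

For a proportion with margin E = 0.06 at 92% confidence, z = 1.751.
n = p̂(1−p̂)(z/E)² = 0.594 × 0.406 × (1.751/0.06)² = 205.39 — call this n₀.
Finite-population correction with N = 270: n = n₀ / (1 + (n₀−1)/N) = 205.39 / 1.757 = 116.90
Round up: n = 117.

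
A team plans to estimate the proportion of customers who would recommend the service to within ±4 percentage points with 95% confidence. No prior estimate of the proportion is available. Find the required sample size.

For a proportion with margin E = 0.04 at 95% confidence, z = 1.960.
With no prior estimate, use p = 0.5, which maximizes p(1−p) at 0.25.
n = 0.25 × (z/E)² = 0.25 × (1.960/0.04)² = 600.25
Round up: n = 601.

601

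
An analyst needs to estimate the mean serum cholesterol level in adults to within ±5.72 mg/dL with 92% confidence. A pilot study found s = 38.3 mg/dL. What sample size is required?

138

For a mean, the margin of error is E = z·σ/√n, so n = (zσ/E)².
At 92% confidence, z = 1.751.
n = (1.751 × 38.3 / 5.72)² = 137.46
Round up: n = 138.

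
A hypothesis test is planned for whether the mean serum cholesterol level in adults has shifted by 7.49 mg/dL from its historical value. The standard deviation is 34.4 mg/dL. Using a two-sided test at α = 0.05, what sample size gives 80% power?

For a one-sample z-test, n = ((z_{α/2} + z_β)·σ/δ)².
z_{α/2} = 1.960 (two-sided α = 0.05); z_β = 0.842 (power 80% → β = 0.2).
n = (2.802 × 34.4 / 7.49)² = 165.61
Round up: n = 166.

166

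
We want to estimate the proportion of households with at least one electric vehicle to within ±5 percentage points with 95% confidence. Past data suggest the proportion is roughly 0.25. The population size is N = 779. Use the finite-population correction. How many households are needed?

211

For a proportion with margin E = 0.05 at 95% confidence, z = 1.960.
n = p̂(1−p̂)(z/E)² = 0.25 × 0.75 × (1.960/0.05)² = 288.12 — call this n₀.
Finite-population correction with N = 779: n = n₀ / (1 + (n₀−1)/N) = 288.12 / 1.369 = 210.46
Round up: n = 211.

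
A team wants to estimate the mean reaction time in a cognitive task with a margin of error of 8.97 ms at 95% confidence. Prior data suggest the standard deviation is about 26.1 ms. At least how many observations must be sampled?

n = 33

For a mean, the margin of error is E = z·σ/√n, so n = (zσ/E)².
At 95% confidence, z = 1.960.
n = (1.960 × 26.1 / 8.97)² = 32.52
Round up: n = 33.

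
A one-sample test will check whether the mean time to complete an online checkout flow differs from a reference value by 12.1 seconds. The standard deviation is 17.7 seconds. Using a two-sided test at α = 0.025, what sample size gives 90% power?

27

For a one-sample z-test, n = ((z_{α/2} + z_β)·σ/δ)².
z_{α/2} = 2.241 (two-sided α = 0.025); z_β = 1.282 (power 90% → β = 0.1).
n = (3.523 × 17.7 / 12.1)² = 26.56
Round up: n = 27.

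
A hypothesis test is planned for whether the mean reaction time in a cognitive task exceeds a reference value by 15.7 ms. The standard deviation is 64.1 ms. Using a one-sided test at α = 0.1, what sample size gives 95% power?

For a one-sample z-test, n = ((z_α + z_β)·σ/δ)².
z_α = 1.282 (one-sided α = 0.1); z_β = 1.645 (power 95% → β = 0.05).
n = (2.927 × 64.1 / 15.7)² = 142.81
Round up: n = 143.

143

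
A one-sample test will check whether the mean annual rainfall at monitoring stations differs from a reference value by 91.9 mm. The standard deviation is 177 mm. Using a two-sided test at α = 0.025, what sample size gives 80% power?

For a one-sample z-test, n = ((z_{α/2} + z_β)·σ/δ)².
z_{α/2} = 2.241 (two-sided α = 0.025); z_β = 0.842 (power 80% → β = 0.2).
n = (3.083 × 177 / 91.9)² = 35.26
Round up: n = 36.

36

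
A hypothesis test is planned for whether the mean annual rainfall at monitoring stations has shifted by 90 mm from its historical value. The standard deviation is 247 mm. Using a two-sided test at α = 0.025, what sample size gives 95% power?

114

For a one-sample z-test, n = ((z_{α/2} + z_β)·σ/δ)².
z_{α/2} = 2.241 (two-sided α = 0.025); z_β = 1.645 (power 95% → β = 0.05).
n = (3.886 × 247 / 90)² = 113.74
Round up: n = 114.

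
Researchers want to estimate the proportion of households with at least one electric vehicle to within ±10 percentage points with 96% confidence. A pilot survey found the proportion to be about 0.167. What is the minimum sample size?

59

For a proportion with margin E = 0.1 at 96% confidence, z = 2.054.
n = p̂(1−p̂)(z/E)² = 0.167 × 0.833 × (2.054/0.1)² = 58.69
Round up: n = 59.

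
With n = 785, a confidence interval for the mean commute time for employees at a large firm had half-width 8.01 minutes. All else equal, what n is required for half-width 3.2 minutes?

4919

Margin of error scales as 1/√n, so n₂ = n₁·(E₁/E₂)².
n₂ = 785 × (8.01/3.2)² = 785 × 6.266 = 4918.81
Round up: n₂ = 4919.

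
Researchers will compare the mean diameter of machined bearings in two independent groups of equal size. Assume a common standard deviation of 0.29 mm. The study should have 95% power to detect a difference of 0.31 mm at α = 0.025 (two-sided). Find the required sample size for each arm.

27 per group

For two equal groups, n per group = 2·((z_{α/2} + z_β)·σ/δ)².
z_{α/2} = 2.241; z_β = 1.645 (power 95%).
n = 2 × (3.886 × 0.29 / 0.31)² = 2 × 13.22 = 26.44
Round up: n = 27 per group.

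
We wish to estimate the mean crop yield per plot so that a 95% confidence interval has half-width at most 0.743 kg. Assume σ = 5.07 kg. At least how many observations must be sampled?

For a mean, the margin of error is E = z·σ/√n, so n = (zσ/E)².
At 95% confidence, z = 1.960.
n = (1.960 × 5.07 / 0.743)² = 178.88
Round up: n = 179.

n = 179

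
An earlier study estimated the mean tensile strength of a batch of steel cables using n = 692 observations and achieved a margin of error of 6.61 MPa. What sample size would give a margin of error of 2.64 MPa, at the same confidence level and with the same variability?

n = 4339

Margin of error scales as 1/√n, so n₂ = n₁·(E₁/E₂)².
n₂ = 692 × (6.61/2.64)² = 692 × 6.269 = 4338.15
Round up: n₂ = 4339.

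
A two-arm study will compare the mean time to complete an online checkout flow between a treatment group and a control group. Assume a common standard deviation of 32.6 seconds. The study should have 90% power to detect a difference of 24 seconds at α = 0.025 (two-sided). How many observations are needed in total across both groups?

92 total

For two equal groups, n per group = 2·((z_{α/2} + z_β)·σ/δ)².
z_{α/2} = 2.241; z_β = 1.282 (power 90%).
n = 2 × (3.523 × 32.6 / 24)² = 2 × 22.90 = 45.80
Round up: n = 46 per group.
Total across both groups: 2 × 46 = 92.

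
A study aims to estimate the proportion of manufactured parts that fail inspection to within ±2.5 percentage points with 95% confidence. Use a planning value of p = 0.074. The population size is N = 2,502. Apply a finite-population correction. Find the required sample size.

n = 361

For a proportion with margin E = 0.025 at 95% confidence, z = 1.960.
n = p̂(1−p̂)(z/E)² = 0.074 × 0.926 × (1.960/0.025)² = 421.19 — call this n₀.
Finite-population correction with N = 2,502: n = n₀ / (1 + (n₀−1)/N) = 421.19 / 1.168 = 360.61
Round up: n = 361.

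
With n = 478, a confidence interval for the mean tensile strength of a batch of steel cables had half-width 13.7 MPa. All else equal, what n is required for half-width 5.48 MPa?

Margin of error scales as 1/√n, so n₂ = n₁·(E₁/E₂)².
n₂ = 478 × (13.7/5.48)² = 478 × 6.25 = 2987.50
Round up: n₂ = 2988.

2988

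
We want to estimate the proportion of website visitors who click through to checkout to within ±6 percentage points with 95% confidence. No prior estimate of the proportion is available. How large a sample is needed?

For a proportion with margin E = 0.06 at 95% confidence, z = 1.960.
With no prior estimate, use p = 0.5, which maximizes p(1−p) at 0.25.
n = 0.25 × (z/E)² = 0.25 × (1.960/0.06)² = 266.78
Round up: n = 267.

267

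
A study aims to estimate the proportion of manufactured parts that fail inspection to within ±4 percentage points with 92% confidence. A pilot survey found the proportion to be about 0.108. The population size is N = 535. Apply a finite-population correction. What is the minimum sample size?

n = 138

For a proportion with margin E = 0.04 at 92% confidence, z = 1.751.
n = p̂(1−p̂)(z/E)² = 0.108 × 0.892 × (1.751/0.04)² = 184.60 — call this n₀.
Finite-population correction with N = 535: n = n₀ / (1 + (n₀−1)/N) = 184.60 / 1.343 = 137.45
Round up: n = 138.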